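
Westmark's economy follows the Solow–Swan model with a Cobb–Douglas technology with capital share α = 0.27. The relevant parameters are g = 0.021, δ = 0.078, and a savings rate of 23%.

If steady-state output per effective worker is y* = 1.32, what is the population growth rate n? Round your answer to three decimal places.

n ≈ 0.010

In steady state, investment equals break-even investment: s·k^α = (n + g + δ)·k.
Since y* = [s/(n + g + δ)]^(α/(1−α)), we have s/(n + g + δ) = (y*)^((1−α)/α) = 1.32^2.7037 = 2.1183.
Therefore n + g + δ = s / 2.1183 = 0.23 / 2.1183 = 0.1086, so n = 0.1086 − 0.099 = 0.0096.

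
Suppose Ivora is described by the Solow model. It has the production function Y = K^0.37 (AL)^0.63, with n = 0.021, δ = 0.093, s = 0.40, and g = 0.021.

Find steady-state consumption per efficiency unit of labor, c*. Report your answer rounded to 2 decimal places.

c* = 1.14

At the steady state, Δk = 0, so s·k^α = (n + g + δ)·k.
Dividing both sides by k: k^(1−α) = s / (n + g + δ).
k^0.63 = 0.40 / (0.021 + 0.021 + 0.093) = 0.40 / 0.135 = 2.9630
k* = 2.9630^(1/0.63) ≈ 5.6076
y* = (k*)^α = 5.6076^0.37 ≈ 1.8926
c* = (1 − s)·y* = (1 − 0.40) × 1.8926 ≈ 1.1356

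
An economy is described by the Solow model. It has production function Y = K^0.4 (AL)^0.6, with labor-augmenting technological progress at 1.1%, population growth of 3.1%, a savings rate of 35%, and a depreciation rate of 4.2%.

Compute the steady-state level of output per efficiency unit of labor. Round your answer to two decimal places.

y* = 2.59

Steady state requires s·f(k) = (n + g + δ)·k, i.e. s·k^α = (n + g + δ)·k.
Rearranging, k^(1−α) = s / (n + g + δ).
k^0.6 = 0.35 / (0.031 + 0.011 + 0.042) = 0.35 / 0.084 = 4.1667
k* = 4.1667^(1/0.6) ≈ 10.7891
y* = (k*)^α = 10.7891^0.4 ≈ 2.5894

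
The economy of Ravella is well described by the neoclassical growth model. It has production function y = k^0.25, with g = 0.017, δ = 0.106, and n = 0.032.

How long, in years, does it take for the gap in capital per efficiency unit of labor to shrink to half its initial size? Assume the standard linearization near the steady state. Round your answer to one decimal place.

Near the steady state the convergence rate is λ = (1 − α)(n + g + δ).
λ = (1 − 0.25) × 0.155 = 0.75 × 0.155 = 0.11625
Half-life = ln 2 / λ = 0.6931 / 0.11625 ≈ 5.96 years

about 6.0 years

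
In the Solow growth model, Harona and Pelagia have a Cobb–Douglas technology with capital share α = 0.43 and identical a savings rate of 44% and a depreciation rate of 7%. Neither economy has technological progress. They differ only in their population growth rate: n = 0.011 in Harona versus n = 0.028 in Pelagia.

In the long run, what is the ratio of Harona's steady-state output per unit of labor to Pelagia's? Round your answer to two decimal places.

Steady-state y* = [s/(n + δ)]^(α/(1−α)), so the ratio is [ (s_H/(n + δ)_H) / (s_P/(n + δ)_P) ]^0.7544.
s_H/(n + δ)_H = 0.44/0.081 = 5.4321; s_P/(n + δ)_P = 0.44/0.098 = 4.4898.
Ratio = (5.4321/4.4898)^0.7544 = 1.2099^0.7544 ≈ 1.1546

y*_H / y*_P ≈ 1.15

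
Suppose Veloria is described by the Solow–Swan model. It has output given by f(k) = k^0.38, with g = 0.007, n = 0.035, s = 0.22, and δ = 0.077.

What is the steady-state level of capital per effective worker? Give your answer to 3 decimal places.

k* ≈ 2.694

Steady state requires s·f(k) = (n + g + δ)·k, i.e. s·k^α = (n + g + δ)·k.
Dividing both sides by k: k^(1−α) = s / (n + g + δ).
k^0.62 = 0.22 / (0.035 + 0.007 + 0.077) = 0.22 / 0.119 = 1.8487
k* = 1.8487^(1/0.62) ≈ 2.6942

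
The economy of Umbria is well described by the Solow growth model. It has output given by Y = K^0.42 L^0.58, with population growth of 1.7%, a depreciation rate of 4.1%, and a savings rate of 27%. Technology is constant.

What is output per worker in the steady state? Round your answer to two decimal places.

In steady state, investment equals break-even investment: s·k^α = (n + δ)·k.
Dividing both sides by k: k^(1−α) = s / (n + δ).
k^0.58 = 0.27 / (0.017 + 0.041) = 0.27 / 0.058 = 4.6552
k* = 4.6552^(1/0.58) ≈ 14.1781
y* = (k*)^α = 14.1781^0.42 ≈ 3.0456

y* = 3.05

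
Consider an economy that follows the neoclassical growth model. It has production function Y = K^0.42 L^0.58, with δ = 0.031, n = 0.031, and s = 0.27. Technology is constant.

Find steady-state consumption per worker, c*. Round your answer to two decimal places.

At the steady state, Δk = 0, so s·k^α = (n + δ)·k.
Rearranging, k^(1−α) = s / (n + δ).
k^0.58 = 0.27 / (0.031 + 0.031) = 0.27 / 0.062 = 4.3548
k* = 4.3548^(1/0.58) ≈ 12.6377
y* = (k*)^α = 12.6377^0.42 ≈ 2.9020
c* = (1 − s)·y* = (1 − 0.27) × 2.9020 ≈ 2.1185

c* = 2.12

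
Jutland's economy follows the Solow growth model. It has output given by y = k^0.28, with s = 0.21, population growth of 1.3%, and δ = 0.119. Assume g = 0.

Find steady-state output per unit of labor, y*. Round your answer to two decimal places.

Steady state requires s·f(k) = (n + δ)·k, i.e. s·k^α = (n + δ)·k.
Rearranging, k^(1−α) = s / (n + δ).
k^0.72 = 0.21 / (0.013 + 0.119) = 0.21 / 0.132 = 1.5909
k* = 1.5909^(1/0.72) ≈ 1.9057
y* = (k*)^α = 1.9057^0.28 ≈ 1.1979

y* = 1.20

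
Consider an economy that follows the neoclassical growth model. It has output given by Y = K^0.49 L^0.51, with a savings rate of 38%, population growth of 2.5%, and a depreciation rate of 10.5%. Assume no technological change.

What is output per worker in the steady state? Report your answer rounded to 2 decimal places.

At the steady state, Δk = 0, so s·k^α = (n + δ)·k.
Rearranging, k^(1−α) = s / (n + δ).
k^0.51 = 0.38 / (0.025 + 0.105) = 0.38 / 0.130 = 2.9231
k* = 2.9231^(1/0.51) ≈ 8.1925
y* = (k*)^α = 8.1925^0.49 ≈ 2.8027

y* = 2.80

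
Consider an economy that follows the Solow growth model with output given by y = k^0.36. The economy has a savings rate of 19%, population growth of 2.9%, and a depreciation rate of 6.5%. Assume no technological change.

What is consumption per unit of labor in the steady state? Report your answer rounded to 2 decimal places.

c* = 1.20

Steady state requires s·f(k) = (n + δ)·k, i.e. s·k^α = (n + δ)·k.
Rearranging, k^(1−α) = s / (n + δ).
k^0.64 = 0.19 / (0.029 + 0.065) = 0.19 / 0.094 = 2.0213
k* = 2.0213^(1/0.64) ≈ 3.0029
y* = (k*)^α = 3.0029^0.36 ≈ 1.4856
c* = (1 − s)·y* = (1 − 0.19) × 1.4856 ≈ 1.2033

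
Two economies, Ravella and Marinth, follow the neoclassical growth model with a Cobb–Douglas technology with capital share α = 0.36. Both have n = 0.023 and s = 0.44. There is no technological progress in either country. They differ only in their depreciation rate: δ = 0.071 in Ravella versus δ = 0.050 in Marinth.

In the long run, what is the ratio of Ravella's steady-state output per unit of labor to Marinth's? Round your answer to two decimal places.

Steady-state y* = [s/(n + δ)]^(α/(1−α)), so the ratio is [ (s_R/(n + δ)_R) / (s_M/(n + δ)_M) ]^0.5625.
s_R/(n + δ)_R = 0.44/0.094 = 4.6809; s_M/(n + δ)_M = 0.44/0.073 = 6.0274.
Ratio = (4.6809/6.0274)^0.5625 = 0.7766^0.5625 ≈ 0.8674

ratio ≈ 0.87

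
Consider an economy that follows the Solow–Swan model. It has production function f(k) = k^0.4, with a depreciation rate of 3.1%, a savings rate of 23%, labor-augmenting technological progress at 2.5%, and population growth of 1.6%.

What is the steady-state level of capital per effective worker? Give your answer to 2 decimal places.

k* = 6.93

Steady state requires s·f(k) = (n + g + δ)·k, i.e. s·k^α = (n + g + δ)·k.
Rearranging, k^(1−α) = s / (n + g + δ).
k^0.6 = 0.23 / (0.016 + 0.025 + 0.031) = 0.23 / 0.072 = 3.1944
k* = 3.1944^(1/0.6) ≈ 6.9287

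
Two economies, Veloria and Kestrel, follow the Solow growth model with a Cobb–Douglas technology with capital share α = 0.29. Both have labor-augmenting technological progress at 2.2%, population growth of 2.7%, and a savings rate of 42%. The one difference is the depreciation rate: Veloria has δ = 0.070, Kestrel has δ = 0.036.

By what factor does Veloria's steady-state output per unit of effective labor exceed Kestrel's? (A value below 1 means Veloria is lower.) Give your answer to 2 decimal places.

ratio ≈ 0.87

Steady-state y* = [s/(n + g + δ)]^(α/(1−α)), so the ratio is [ (s_V/(n + g + δ)_V) / (s_K/(n + g + δ)_K) ]^0.4085.
s_V/(n + g + δ)_V = 0.42/0.119 = 3.5294; s_K/(n + g + δ)_K = 0.42/0.085 = 4.9412.
Ratio = (3.5294/4.9412)^0.4085 = 0.7143^0.4085 ≈ 0.8716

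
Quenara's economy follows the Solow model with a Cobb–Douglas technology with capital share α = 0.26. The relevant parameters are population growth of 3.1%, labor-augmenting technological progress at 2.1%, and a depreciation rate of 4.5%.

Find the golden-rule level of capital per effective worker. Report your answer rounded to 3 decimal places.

The golden rule sets f'(k) = n + g + δ, i.e. α·k^(α−1) = n + g + δ.
So k^(1−α) = α / (n + g + δ) = 0.26 / 0.097 = 2.6804.
k_gold = 2.6804^(1/0.74) ≈ 3.7901

k_gold ≈ 3.790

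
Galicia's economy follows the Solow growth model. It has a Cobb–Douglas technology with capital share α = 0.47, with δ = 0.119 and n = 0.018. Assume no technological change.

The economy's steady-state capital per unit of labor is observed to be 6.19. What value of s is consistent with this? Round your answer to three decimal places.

At the steady state, Δk = 0, so s·k^α = (n + δ)·k.
So s / (n + δ) = (k*)^(1−α) = 6.19^0.53 = 2.6278.
Therefore s = 2.6278 × (n + δ) = 2.6278 × 0.137 = 0.3600.

s ≈ 0.360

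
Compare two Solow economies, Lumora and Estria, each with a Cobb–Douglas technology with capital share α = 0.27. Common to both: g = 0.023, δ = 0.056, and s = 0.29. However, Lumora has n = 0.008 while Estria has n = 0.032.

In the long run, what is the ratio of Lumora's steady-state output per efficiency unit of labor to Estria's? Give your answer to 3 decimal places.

Steady-state y* = [s/(n + g + δ)]^(α/(1−α)), so the ratio is [ (s_L/(n + g + δ)_L) / (s_E/(n + g + δ)_E) ]^0.3699.
s_L/(n + g + δ)_L = 0.29/0.087 = 3.3333; s_E/(n + g + δ)_E = 0.29/0.111 = 2.6126.
Ratio = (3.3333/2.6126)^0.3699 = 1.2759^0.3699 ≈ 1.0943

y*_L / y*_E ≈ 1.094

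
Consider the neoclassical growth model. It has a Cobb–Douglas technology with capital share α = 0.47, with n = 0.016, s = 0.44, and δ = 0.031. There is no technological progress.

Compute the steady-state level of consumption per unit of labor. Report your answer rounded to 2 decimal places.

Steady state requires s·f(k) = (n + δ)·k, i.e. s·k^α = (n + δ)·k.
Rearranging, k^(1−α) = s / (n + δ).
k^0.53 = 0.44 / (0.016 + 0.031) = 0.44 / 0.047 = 9.3617
k* = 9.3617^(1/0.53) ≈ 68.0369
y* = (k*)^α = 68.0369^0.47 ≈ 7.2676
c* = (1 − s)·y* = (1 − 0.44) × 7.2676 ≈ 4.0699

c* ≈ 4.07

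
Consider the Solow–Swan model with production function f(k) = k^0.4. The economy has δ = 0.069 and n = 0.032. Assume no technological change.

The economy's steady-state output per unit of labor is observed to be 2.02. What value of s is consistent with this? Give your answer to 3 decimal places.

s ≈ 0.290

In steady state, investment equals break-even investment: s·k^α = (n + δ)·k.
Since y* = [s/(n + δ)]^(α/(1−α)), we have s/(n + δ) = (y*)^((1−α)/α) = 2.02^1.5 = 2.8710.
Therefore s = 2.8710 × (n + δ) = 2.8710 × 0.101 = 0.2900.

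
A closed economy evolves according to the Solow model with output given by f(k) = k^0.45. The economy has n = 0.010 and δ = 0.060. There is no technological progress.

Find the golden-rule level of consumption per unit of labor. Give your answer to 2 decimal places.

c_gold ≈ 2.52

At the golden rule, f'(k) = n + δ, so α·k^(α−1) = n + δ and k_gold = (α/(n + δ))^(1/(1−α)).
k_gold = (0.45/0.070)^(1/0.55) = 6.4286^1.8182 ≈ 29.4657
c_gold = f(k_gold) − (n + δ)·k_gold = 4.5835 − 0.070×29.4657 ≈ 2.5209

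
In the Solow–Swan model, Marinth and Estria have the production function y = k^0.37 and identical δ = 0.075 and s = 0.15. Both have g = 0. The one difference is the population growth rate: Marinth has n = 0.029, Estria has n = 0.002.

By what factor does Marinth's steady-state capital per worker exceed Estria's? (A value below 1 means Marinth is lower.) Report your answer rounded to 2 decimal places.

ratio ≈ 0.62

Steady-state k* = [s/(n + δ)]^(1/(1−α)), so the ratio is [ (s_M/(n + δ)_M) / (s_E/(n + δ)_E) ]^1.5873.
s_M/(n + δ)_M = 0.15/0.104 = 1.4423; s_E/(n + δ)_E = 0.15/0.077 = 1.9481.
Ratio = (1.4423/1.9481)^1.5873 = 0.7404^1.5873 ≈ 0.6206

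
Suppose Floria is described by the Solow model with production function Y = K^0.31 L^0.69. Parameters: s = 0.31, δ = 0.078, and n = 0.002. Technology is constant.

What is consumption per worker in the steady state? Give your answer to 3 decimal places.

Steady state requires s·f(k) = (n + δ)·k, i.e. s·k^α = (n + δ)·k.
Rearranging, k^(1−α) = s / (n + δ).
k^0.69 = 0.31 / (0.002 + 0.078) = 0.31 / 0.080 = 3.8750
k* = 3.8750^(1/0.69) ≈ 7.1214
y* = (k*)^α = 7.1214^0.31 ≈ 1.8378
c* = (1 − s)·y* = (1 − 0.31) × 1.8378 ≈ 1.2681

c* ≈ 1.268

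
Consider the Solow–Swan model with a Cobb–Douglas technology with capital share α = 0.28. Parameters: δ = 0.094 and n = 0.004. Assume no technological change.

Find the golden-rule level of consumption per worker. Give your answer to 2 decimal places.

At the golden rule, f'(k) = n + δ, so α·k^(α−1) = n + δ and k_gold = (α/(n + δ))^(1/(1−α)).
k_gold = (0.28/0.098)^(1/0.72) = 2.8571^1.3889 ≈ 4.2977
c_gold = f(k_gold) − (n + δ)·k_gold = 1.5042 − 0.098×4.2977 ≈ 1.0830

c_gold ≈ 1.08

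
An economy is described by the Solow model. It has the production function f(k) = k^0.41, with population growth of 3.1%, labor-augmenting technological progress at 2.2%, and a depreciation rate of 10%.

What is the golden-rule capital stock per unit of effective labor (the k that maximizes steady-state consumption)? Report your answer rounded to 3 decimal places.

k_gold ≈ 5.316

The golden rule sets f'(k) = n + g + δ, i.e. α·k^(α−1) = n + g + δ.
So k^(1−α) = α / (n + g + δ) = 0.41 / 0.153 = 2.6797.
k_gold = 2.6797^(1/0.59) ≈ 5.3158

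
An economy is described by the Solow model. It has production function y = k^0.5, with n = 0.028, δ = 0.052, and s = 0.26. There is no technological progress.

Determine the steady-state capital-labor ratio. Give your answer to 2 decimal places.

At the steady state, Δk = 0, so s·k^α = (n + δ)·k.
Dividing both sides by k: k^(1−α) = s / (n + δ).
k^0.5 = 0.26 / (0.028 + 0.052) = 0.26 / 0.080 = 3.2500
k* = 3.2500^(1/0.5) ≈ 10.5625

k* ≈ 10.56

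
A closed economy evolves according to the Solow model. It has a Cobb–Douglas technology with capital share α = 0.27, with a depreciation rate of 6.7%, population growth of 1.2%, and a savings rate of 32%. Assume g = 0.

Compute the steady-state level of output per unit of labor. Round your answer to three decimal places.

y* ≈ 1.678

In steady state, investment equals break-even investment: s·k^α = (n + δ)·k.
Dividing both sides by k: k^(1−α) = s / (n + δ).
k^0.73 = 0.32 / (0.012 + 0.067) = 0.32 / 0.079 = 4.0506
k* = 4.0506^(1/0.73) ≈ 6.7955
y* = (k*)^α = 6.7955^0.27 ≈ 1.6776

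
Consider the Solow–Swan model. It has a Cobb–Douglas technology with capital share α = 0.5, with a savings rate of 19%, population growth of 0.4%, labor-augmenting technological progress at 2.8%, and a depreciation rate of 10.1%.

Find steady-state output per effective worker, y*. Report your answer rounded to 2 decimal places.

At the steady state, Δk = 0, so s·k^α = (n + g + δ)·k.
Dividing both sides by k: k^(1−α) = s / (n + g + δ).
k^0.5 = 0.19 / (0.004 + 0.028 + 0.101) = 0.19 / 0.133 = 1.4286
k* = 1.4286^(1/0.5) ≈ 2.0409
y* = (k*)^α = 2.0409^0.5 ≈ 1.4286

y* = 1.43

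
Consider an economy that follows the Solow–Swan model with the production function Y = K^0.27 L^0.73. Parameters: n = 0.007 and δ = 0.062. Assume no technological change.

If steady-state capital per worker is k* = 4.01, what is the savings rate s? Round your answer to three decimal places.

At the steady state, Δk = 0, so s·k^α = (n + δ)·k.
So s / (n + δ) = (k*)^(1−α) = 4.01^0.73 = 2.7561.
Therefore s = 2.7561 × (n + δ) = 2.7561 × 0.069 = 0.1902.

s ≈ 0.190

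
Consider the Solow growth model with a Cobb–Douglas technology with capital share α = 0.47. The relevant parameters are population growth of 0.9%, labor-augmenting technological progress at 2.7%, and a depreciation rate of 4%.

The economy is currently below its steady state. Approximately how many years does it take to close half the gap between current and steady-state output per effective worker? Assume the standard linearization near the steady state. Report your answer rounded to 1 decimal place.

Near the steady state the convergence rate is λ = (1 − α)(n + g + δ).
λ = (1 − 0.47) × 0.076 = 0.53 × 0.076 = 0.04028
Half-life = ln 2 / λ = 0.6931 / 0.04028 ≈ 17.21 years

half-life ≈ 17.2 years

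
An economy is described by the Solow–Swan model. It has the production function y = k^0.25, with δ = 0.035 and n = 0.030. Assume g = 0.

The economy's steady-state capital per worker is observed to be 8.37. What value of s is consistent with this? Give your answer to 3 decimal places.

s ≈ 0.320

In steady state, investment equals break-even investment: s·k^α = (n + δ)·k.
So s / (n + δ) = (k*)^(1−α) = 8.37^0.75 = 4.9209.
Therefore s = 4.9209 × (n + δ) = 4.9209 × 0.065 = 0.3199.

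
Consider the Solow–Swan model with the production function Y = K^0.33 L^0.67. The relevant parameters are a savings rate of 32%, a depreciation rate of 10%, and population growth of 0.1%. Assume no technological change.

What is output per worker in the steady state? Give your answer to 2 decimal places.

At the steady state, Δk = 0, so s·k^α = (n + δ)·k.
Dividing both sides by k: k^(1−α) = s / (n + δ).
k^0.67 = 0.32 / (0.001 + 0.100) = 0.32 / 0.101 = 3.1683
k* = 3.1683^(1/0.67) ≈ 5.5912
y* = (k*)^α = 5.5912^0.33 ≈ 1.7647

y* = 1.76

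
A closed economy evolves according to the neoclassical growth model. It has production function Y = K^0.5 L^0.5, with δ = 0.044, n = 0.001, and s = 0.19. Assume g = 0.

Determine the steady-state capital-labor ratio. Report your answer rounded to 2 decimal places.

k* = 17.83

In steady state, investment equals break-even investment: s·k^α = (n + δ)·k.
Dividing both sides by k: k^(1−α) = s / (n + δ).
k^0.5 = 0.19 / (0.001 + 0.044) = 0.19 / 0.045 = 4.2222
k* = 4.2222^(1/0.5) ≈ 17.8270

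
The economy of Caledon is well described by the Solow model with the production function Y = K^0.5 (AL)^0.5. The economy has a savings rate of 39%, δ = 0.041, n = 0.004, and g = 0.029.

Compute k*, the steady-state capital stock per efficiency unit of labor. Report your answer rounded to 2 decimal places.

In steady state, investment equals break-even investment: s·k^α = (n + g + δ)·k.
Dividing both sides by k: k^(1−α) = s / (n + g + δ).
k^0.5 = 0.39 / (0.004 + 0.029 + 0.041) = 0.39 / 0.074 = 5.2703
k* = 5.2703^(1/0.5) ≈ 27.7761

k* ≈ 27.78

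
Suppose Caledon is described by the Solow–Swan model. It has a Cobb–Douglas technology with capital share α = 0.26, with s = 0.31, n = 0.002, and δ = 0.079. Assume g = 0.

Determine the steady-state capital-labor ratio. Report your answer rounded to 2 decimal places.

k* ≈ 6.13

At the steady state, Δk = 0, so s·k^α = (n + δ)·k.
Rearranging, k^(1−α) = s / (n + δ).
k^0.74 = 0.31 / (0.002 + 0.079) = 0.31 / 0.081 = 3.8272
k* = 3.8272^(1/0.74) ≈ 6.1331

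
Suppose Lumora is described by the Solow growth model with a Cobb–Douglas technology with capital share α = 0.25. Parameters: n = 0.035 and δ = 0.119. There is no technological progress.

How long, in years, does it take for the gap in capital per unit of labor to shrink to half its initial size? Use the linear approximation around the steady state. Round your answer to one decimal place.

half-life ≈ 6.0 years

Near the steady state the convergence rate is λ = (1 − α)(n + δ).
λ = (1 − 0.25) × 0.154 = 0.75 × 0.154 = 0.1155
Half-life = ln 2 / λ = 0.6931 / 0.1155 ≈ 6.00 years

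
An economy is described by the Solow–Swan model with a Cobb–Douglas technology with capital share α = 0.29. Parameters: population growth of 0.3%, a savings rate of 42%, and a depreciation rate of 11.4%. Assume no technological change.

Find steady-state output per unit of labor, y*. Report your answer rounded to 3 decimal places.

At the steady state, Δk = 0, so s·k^α = (n + δ)·k.
Rearranging, k^(1−α) = s / (n + δ).
k^0.71 = 0.42 / (0.003 + 0.114) = 0.42 / 0.117 = 3.5897
k* = 3.5897^(1/0.71) ≈ 6.0502
y* = (k*)^α = 6.0502^0.29 ≈ 1.6854

y* ≈ 1.685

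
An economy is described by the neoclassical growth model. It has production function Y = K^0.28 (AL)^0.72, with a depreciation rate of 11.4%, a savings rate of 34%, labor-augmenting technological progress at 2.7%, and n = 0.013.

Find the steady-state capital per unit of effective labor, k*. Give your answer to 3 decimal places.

At the steady state, Δk = 0, so s·k^α = (n + g + δ)·k.
Dividing both sides by k: k^(1−α) = s / (n + g + δ).
k^0.72 = 0.34 / (0.013 + 0.027 + 0.114) = 0.34 / 0.154 = 2.2078
k* = 2.2078^(1/0.72) ≈ 3.0042

k* ≈ 3.004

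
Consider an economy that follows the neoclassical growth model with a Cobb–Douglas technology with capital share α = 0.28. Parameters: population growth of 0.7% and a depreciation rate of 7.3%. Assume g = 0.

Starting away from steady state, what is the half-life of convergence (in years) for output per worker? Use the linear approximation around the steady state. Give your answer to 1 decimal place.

Near the steady state the convergence rate is λ = (1 − α)(n + δ).
λ = (1 − 0.28) × 0.080 = 0.72 × 0.080 = 0.0576
Half-life = ln 2 / λ = 0.6931 / 0.0576 ≈ 12.03 years

about 12.0 years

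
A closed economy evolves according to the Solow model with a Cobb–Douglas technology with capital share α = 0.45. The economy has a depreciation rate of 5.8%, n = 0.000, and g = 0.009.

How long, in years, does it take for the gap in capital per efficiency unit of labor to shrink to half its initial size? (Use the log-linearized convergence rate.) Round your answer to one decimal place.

Near the steady state the convergence rate is λ = (1 − α)(n + g + δ).
λ = (1 − 0.45) × 0.067 = 0.55 × 0.067 = 0.03685
Half-life = ln 2 / λ = 0.6931 / 0.03685 ≈ 18.81 years

about 18.8 years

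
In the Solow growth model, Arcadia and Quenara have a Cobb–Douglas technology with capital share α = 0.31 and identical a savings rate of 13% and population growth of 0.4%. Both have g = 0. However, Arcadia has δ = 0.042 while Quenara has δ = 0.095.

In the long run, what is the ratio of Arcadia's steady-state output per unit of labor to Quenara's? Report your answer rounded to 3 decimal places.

Steady-state y* = [s/(n + δ)]^(α/(1−α)), so the ratio is [ (s_A/(n + δ)_A) / (s_Q/(n + δ)_Q) ]^0.4493.
s_A/(n + δ)_A = 0.13/0.046 = 2.8261; s_Q/(n + δ)_Q = 0.13/0.099 = 1.3131.
Ratio = (2.8261/1.3131)^0.4493 = 2.1522^0.4493 ≈ 1.4111

y*_A / y*_Q ≈ 1.411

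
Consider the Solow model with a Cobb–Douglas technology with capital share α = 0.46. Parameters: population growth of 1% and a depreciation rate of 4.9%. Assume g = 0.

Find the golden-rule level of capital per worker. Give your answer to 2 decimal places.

The golden rule sets f'(k) = n + δ, i.e. α·k^(α−1) = n + δ.
So k^(1−α) = α / (n + δ) = 0.46 / 0.059 = 7.7966.
k_gold = 7.7966^(1/0.54) ≈ 44.8411

k_gold ≈ 44.84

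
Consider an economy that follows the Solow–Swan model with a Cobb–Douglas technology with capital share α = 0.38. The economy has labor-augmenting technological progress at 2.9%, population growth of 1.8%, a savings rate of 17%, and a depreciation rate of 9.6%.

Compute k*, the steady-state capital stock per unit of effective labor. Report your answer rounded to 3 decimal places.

Steady state requires s·f(k) = (n + g + δ)·k, i.e. s·k^α = (n + g + δ)·k.
Dividing both sides by k: k^(1−α) = s / (n + g + δ).
k^0.62 = 0.17 / (0.018 + 0.029 + 0.096) = 0.17 / 0.143 = 1.1888
k* = 1.1888^(1/0.62) ≈ 1.3217

k* ≈ 1.322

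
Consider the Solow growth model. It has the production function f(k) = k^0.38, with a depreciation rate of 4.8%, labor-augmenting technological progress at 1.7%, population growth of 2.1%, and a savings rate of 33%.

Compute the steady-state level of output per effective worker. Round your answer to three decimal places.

y* ≈ 2.280

At the steady state, Δk = 0, so s·k^α = (n + g + δ)·k.
Rearranging, k^(1−α) = s / (n + g + δ).
k^0.62 = 0.33 / (0.021 + 0.017 + 0.048) = 0.33 / 0.086 = 3.8372
k* = 3.8372^(1/0.62) ≈ 8.7490
y* = (k*)^α = 8.7490^0.38 ≈ 2.2800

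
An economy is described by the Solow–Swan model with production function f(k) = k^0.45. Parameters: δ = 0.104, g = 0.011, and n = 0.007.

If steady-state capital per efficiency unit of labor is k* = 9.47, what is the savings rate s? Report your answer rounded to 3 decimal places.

Steady state requires s·f(k) = (n + g + δ)·k, i.e. s·k^α = (n + g + δ)·k.
So s / (n + g + δ) = (k*)^(1−α) = 9.47^0.55 = 3.4434.
Therefore s = 3.4434 × (n + g + δ) = 3.4434 × 0.122 = 0.4201.

s ≈ 0.420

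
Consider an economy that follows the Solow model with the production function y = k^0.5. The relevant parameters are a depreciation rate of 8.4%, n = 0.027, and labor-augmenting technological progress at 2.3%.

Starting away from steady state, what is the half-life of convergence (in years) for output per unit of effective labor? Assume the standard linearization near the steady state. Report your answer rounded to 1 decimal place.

Near the steady state the convergence rate is λ = (1 − α)(n + g + δ).
λ = (1 − 0.5) × 0.134 = 0.5 × 0.134 = 0.0670
Half-life = ln 2 / λ = 0.6931 / 0.0670 ≈ 10.34 years

t_½ ≈ 10.3 years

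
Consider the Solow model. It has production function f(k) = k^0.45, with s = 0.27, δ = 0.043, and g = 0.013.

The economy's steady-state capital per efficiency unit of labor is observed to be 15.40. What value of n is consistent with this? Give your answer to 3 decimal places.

In steady state, investment equals break-even investment: s·k^α = (n + g + δ)·k.
So s / (n + g + δ) = (k*)^(1−α) = 15.40^0.55 = 4.4992.
Therefore n + g + δ = s / 4.4992 = 0.27 / 4.4992 = 0.0600, so n = 0.0600 − 0.056 = 0.0040.

n ≈ 0.004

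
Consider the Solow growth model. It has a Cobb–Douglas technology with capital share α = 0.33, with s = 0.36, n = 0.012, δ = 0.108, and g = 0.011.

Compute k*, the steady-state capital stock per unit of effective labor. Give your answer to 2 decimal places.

Steady state requires s·f(k) = (n + g + δ)·k, i.e. s·k^α = (n + g + δ)·k.
Rearranging, k^(1−α) = s / (n + g + δ).
k^0.67 = 0.36 / (0.012 + 0.011 + 0.108) = 0.36 / 0.131 = 2.7481
k* = 2.7481^(1/0.67) ≈ 4.5214

k* = 4.52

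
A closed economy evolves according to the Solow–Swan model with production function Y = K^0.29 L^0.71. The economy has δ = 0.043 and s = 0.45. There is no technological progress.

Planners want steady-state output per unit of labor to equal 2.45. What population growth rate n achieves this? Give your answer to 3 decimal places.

n ≈ 0.007

At the steady state, Δk = 0, so s·k^α = (n + δ)·k.
Since y* = [s/(n + δ)]^(α/(1−α)), we have s/(n + δ) = (y*)^((1−α)/α) = 2.45^2.4483 = 8.9701.
Therefore n + δ = s / 8.9701 = 0.45 / 8.9701 = 0.0502, so n = 0.0502 − 0.043 = 0.0072.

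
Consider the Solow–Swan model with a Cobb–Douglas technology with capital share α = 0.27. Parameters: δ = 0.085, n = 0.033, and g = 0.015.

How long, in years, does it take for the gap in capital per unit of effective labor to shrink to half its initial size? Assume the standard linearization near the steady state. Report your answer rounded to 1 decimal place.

Near the steady state the convergence rate is λ = (1 − α)(n + g + δ).
λ = (1 − 0.27) × 0.133 = 0.73 × 0.133 = 0.09709
Half-life = ln 2 / λ = 0.6931 / 0.09709 ≈ 7.14 years

t_½ ≈ 7.1 years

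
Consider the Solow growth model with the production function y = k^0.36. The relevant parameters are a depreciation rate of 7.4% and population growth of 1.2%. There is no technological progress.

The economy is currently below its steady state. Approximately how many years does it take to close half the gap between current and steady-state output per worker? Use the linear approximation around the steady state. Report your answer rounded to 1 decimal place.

half-life ≈ 12.6 years

Near the steady state the convergence rate is λ = (1 − α)(n + δ).
λ = (1 − 0.36) × 0.086 = 0.64 × 0.086 = 0.05504
Half-life = ln 2 / λ = 0.6931 / 0.05504 ≈ 12.59 years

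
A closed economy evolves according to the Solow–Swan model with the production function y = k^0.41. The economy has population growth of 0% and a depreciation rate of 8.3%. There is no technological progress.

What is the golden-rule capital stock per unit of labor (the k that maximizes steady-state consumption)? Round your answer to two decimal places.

The golden rule sets f'(k) = n + δ, i.e. α·k^(α−1) = n + δ.
So k^(1−α) = α / (n + δ) = 0.41 / 0.083 = 4.9398.
k_gold = 4.9398^(1/0.59) ≈ 14.9892

k_gold ≈ 14.99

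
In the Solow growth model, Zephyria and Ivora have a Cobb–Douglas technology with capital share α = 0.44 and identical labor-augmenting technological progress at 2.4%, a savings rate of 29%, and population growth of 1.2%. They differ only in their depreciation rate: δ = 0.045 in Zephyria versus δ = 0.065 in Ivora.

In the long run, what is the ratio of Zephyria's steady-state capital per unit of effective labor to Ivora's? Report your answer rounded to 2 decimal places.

Steady-state k* = [s/(n + g + δ)]^(1/(1−α)), so the ratio is [ (s_Z/(n + g + δ)_Z) / (s_I/(n + g + δ)_I) ]^1.7857.
s_Z/(n + g + δ)_Z = 0.29/0.081 = 3.5802; s_I/(n + g + δ)_I = 0.29/0.101 = 2.8713.
Ratio = (3.5802/2.8713)^1.7857 = 1.2469^1.7857 ≈ 1.4830

ratio ≈ 1.48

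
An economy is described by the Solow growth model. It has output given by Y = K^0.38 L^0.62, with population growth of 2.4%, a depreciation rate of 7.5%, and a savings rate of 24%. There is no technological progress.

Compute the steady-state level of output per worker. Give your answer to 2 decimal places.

y* = 1.72

At the steady state, Δk = 0, so s·k^α = (n + δ)·k.
Dividing both sides by k: k^(1−α) = s / (n + δ).
k^0.62 = 0.24 / (0.024 + 0.075) = 0.24 / 0.099 = 2.4242
k* = 2.4242^(1/0.62) ≈ 4.1713
y* = (k*)^α = 4.1713^0.38 ≈ 1.7207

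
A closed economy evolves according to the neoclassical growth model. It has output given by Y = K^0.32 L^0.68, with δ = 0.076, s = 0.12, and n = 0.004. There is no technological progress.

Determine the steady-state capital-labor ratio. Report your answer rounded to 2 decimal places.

Steady state requires s·f(k) = (n + δ)·k, i.e. s·k^α = (n + δ)·k.
Rearranging, k^(1−α) = s / (n + δ).
k^0.68 = 0.12 / (0.004 + 0.076) = 0.12 / 0.080 = 1.5000
k* = 1.5000^(1/0.68) ≈ 1.8153

k* = 1.82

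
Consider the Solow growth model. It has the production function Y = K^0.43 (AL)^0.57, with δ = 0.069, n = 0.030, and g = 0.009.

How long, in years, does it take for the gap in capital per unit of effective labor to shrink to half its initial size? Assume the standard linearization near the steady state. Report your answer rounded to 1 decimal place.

about 11.3 years

Near the steady state the convergence rate is λ = (1 − α)(n + g + δ).
λ = (1 − 0.43) × 0.108 = 0.57 × 0.108 = 0.06156
Half-life = ln 2 / λ = 0.6931 / 0.06156 ≈ 11.26 years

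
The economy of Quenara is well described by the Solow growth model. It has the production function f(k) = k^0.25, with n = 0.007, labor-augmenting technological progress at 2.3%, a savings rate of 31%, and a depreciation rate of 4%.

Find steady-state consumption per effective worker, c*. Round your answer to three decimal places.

c* ≈ 1.133

Steady state requires s·f(k) = (n + g + δ)·k, i.e. s·k^α = (n + g + δ)·k.
Dividing both sides by k: k^(1−α) = s / (n + g + δ).
k^0.75 = 0.31 / (0.007 + 0.023 + 0.040) = 0.31 / 0.070 = 4.4286
k* = 4.4286^(1/0.75) ≈ 7.2726
y* = (k*)^α = 7.2726^0.25 ≈ 1.6422
c* = (1 − s)·y* = (1 − 0.31) × 1.6422 ≈ 1.1331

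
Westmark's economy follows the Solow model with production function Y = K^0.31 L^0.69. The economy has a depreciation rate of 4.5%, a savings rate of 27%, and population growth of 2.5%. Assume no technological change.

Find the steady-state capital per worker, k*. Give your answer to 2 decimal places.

At the steady state, Δk = 0, so s·k^α = (n + δ)·k.
Rearranging, k^(1−α) = s / (n + δ).
k^0.69 = 0.27 / (0.025 + 0.045) = 0.27 / 0.070 = 3.8571
k* = 3.8571^(1/0.69) ≈ 7.0738

k* ≈ 7.07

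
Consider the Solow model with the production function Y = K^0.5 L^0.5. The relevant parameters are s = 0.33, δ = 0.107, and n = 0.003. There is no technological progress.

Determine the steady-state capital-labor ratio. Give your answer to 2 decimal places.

At the steady state, Δk = 0, so s·k^α = (n + δ)·k.
Rearranging, k^(1−α) = s / (n + δ).
k^0.5 = 0.33 / (0.003 + 0.107) = 0.33 / 0.110 = 3.0000
k* = 3.0000^(1/0.5) ≈ 9.0000

k* = 9.00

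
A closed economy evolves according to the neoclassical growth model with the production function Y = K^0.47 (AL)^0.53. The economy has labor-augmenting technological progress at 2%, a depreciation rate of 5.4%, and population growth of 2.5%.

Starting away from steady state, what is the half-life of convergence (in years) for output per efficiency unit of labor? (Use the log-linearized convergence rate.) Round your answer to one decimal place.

Near the steady state the convergence rate is λ = (1 − α)(n + g + δ).
λ = (1 − 0.47) × 0.099 = 0.53 × 0.099 = 0.05247
Half-life = ln 2 / λ = 0.6931 / 0.05247 ≈ 13.21 years

t_½ ≈ 13.2 years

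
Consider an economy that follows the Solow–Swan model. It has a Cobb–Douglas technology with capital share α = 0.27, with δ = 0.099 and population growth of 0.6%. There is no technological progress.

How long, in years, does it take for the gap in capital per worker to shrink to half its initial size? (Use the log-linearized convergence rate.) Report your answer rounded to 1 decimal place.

Near the steady state the convergence rate is λ = (1 − α)(n + δ).
λ = (1 − 0.27) × 0.105 = 0.73 × 0.105 = 0.07665
Half-life = ln 2 / λ = 0.6931 / 0.07665 ≈ 9.04 years

about 9.0 years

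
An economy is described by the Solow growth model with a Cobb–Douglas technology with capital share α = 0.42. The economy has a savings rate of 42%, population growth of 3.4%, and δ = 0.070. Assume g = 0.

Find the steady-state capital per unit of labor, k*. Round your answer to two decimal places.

k* = 11.10

In steady state, investment equals break-even investment: s·k^α = (n + δ)·k.
Rearranging, k^(1−α) = s / (n + δ).
k^0.58 = 0.42 / (0.034 + 0.070) = 0.42 / 0.104 = 4.0385
k* = 4.0385^(1/0.58) ≈ 11.0970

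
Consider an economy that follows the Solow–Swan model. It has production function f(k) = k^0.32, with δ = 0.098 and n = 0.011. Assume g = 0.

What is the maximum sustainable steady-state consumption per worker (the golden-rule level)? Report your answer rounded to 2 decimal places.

At the golden rule, f'(k) = n + δ, so α·k^(α−1) = n + δ and k_gold = (α/(n + δ))^(1/(1−α)).
k_gold = (0.32/0.109)^(1/0.68) = 2.9358^1.4706 ≈ 4.8735
c_gold = f(k_gold) − (n + δ)·k_gold = 1.6600 − 0.109×4.8735 ≈ 1.1288

c_gold ≈ 1.13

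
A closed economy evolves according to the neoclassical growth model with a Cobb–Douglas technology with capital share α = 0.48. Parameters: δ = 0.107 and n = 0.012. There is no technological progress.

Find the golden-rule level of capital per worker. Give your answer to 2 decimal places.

k_gold ≈ 14.61

The golden rule sets f'(k) = n + δ, i.e. α·k^(α−1) = n + δ.
So k^(1−α) = α / (n + δ) = 0.48 / 0.119 = 4.0336.
k_gold = 4.0336^(1/0.52) ≈ 14.6148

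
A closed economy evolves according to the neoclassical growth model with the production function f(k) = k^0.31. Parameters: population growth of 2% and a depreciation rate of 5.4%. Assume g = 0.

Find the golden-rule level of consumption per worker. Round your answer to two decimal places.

c_gold ≈ 1.31

At the golden rule, f'(k) = n + δ, so α·k^(α−1) = n + δ and k_gold = (α/(n + δ))^(1/(1−α)).
k_gold = (0.31/0.074)^(1/0.69) = 4.1892^1.4493 ≈ 7.9736
c_gold = f(k_gold) − (n + δ)·k_gold = 1.9033 − 0.074×7.9736 ≈ 1.3133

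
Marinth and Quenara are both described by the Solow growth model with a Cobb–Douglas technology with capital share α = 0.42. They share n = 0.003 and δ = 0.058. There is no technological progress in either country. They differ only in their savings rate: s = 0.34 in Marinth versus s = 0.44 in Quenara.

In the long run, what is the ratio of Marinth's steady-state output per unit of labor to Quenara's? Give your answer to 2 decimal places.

ratio ≈ 0.83

Steady-state y* = [s/(n + δ)]^(α/(1−α)), so the ratio is [ (s_M/(n + δ)_M) / (s_Q/(n + δ)_Q) ]^0.7241.
s_M/(n + δ)_M = 0.34/0.061 = 5.5738; s_Q/(n + δ)_Q = 0.44/0.061 = 7.2131.
Ratio = (5.5738/7.2131)^0.7241 = 0.7727^0.7241 ≈ 0.8297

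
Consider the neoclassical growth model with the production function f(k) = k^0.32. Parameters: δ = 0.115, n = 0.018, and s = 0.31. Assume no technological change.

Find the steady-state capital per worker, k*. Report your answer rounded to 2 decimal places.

At the steady state, Δk = 0, so s·k^α = (n + δ)·k.
Rearranging, k^(1−α) = s / (n + δ).
k^0.68 = 0.31 / (0.018 + 0.115) = 0.31 / 0.133 = 2.3308
k* = 2.3308^(1/0.68) ≈ 3.4710

k* ≈ 3.47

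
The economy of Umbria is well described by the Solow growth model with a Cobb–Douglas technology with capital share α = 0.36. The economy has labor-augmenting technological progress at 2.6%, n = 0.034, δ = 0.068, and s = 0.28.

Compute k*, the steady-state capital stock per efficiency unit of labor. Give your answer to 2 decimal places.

k* ≈ 3.40

Steady state requires s·f(k) = (n + g + δ)·k, i.e. s·k^α = (n + g + δ)·k.
Dividing both sides by k: k^(1−α) = s / (n + g + δ).
k^0.64 = 0.28 / (0.034 + 0.026 + 0.068) = 0.28 / 0.128 = 2.1875
k* = 2.1875^(1/0.64) ≈ 3.3976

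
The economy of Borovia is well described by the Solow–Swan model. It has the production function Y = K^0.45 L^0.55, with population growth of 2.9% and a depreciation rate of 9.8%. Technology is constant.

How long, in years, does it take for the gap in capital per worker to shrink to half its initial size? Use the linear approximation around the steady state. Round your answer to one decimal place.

Near the steady state the convergence rate is λ = (1 − α)(n + δ).
λ = (1 − 0.45) × 0.127 = 0.55 × 0.127 = 0.06985
Half-life = ln 2 / λ = 0.6931 / 0.06985 ≈ 9.92 years

t_½ ≈ 9.9 years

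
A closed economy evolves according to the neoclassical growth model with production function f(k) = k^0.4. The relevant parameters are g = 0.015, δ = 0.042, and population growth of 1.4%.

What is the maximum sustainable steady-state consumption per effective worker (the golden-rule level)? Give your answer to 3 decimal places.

c_gold ≈ 1.900

At the golden rule, f'(k) = n + g + δ, so α·k^(α−1) = n + g + δ and k_gold = (α/(n + g + δ))^(1/(1−α)).
k_gold = (0.4/0.071)^(1/0.6) = 5.6338^1.6667 ≈ 17.8386
c_gold = f(k_gold) − (n + g + δ)·k_gold = 3.1662 − 0.071×17.8386 ≈ 1.8997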